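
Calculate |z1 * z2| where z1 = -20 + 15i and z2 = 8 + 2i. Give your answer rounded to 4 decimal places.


Step 1: |z1| = sqrt((-20)^2 + 15^2) = sqrt(625)
Step 2: |z2| = sqrt(8^2 + 2^2) = sqrt(68)
Step 3: |z1*z2| = |z1|*|z2| = sqrt(625) * sqrt(68) = sqrt(625 * 68) = sqrt(42500)
Step 4: = 206.1553

206.1553


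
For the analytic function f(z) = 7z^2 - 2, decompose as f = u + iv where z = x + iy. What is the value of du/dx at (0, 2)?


Step 1: f(z) = 7(x+iy)^2 - 2
Step 2: u = 7(x^2 - y^2) - 2
Step 3: u_x = 14x + 0
Step 4: At (0, 2): u_x = 0 + 0 = 0

0


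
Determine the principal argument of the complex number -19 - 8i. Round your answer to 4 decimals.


Step 1: z = -19 - 8i
Step 2: arg(z) = atan2(-8, -19)
Step 3: arg(z) = -2.7431

-2.7431


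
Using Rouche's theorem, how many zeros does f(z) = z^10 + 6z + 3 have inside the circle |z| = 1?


Step 1: On |z| = 1 the three terms have sizes |z^10| = 1^10 = 1, |6z| = 6*1 = 6, |3| = 3
Step 2: The dominant term is g(z) = 6z; let h(z) = z^10 + 3 so f = g + h
Step 3: On |z| = 1: |g| = 6 and |h| <= 1 + 3 = 4
Step 4: Since 6 > 4, |h| < |g| on |z| = 1, so by Rouche f has the same number of zeros as g inside |z| < 1
Step 5: g(z) = 6z has 1 zero (at the origin, multiplicity 1) inside |z| < 1. Answer = 1

1


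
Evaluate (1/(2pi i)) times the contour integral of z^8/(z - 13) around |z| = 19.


Step 1: f(z) = z^8, a = 13 is inside |z| = 19
Step 2: By Cauchy integral formula: (1/(2pi*i)) * integral = f(a)
Step 3: f(13) = 13^8 = 815730721

815730721


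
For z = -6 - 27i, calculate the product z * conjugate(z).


Step 1: conj(z) = -6 + 27i
Step 2: z * conj(z) = (-6)^2 + (-27)^2
Step 3: = 36 + 729 = 765

765


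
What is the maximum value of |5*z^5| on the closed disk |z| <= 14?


Step 1: On |z| = 14, |f(z)| = 5 * |z|^5 = 5 * 14^5
Step 2: By maximum modulus principle, maximum is on boundary.
Step 3: Maximum = 5 * 537824 = 2689120

2689120


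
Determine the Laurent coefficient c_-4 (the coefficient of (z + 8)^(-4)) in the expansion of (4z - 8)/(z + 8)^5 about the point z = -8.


Step 1: Write the numerator in powers of (z + 8): 4z - 8 = 4(z + 8) + (4*(-8) - 8) = 4(z + 8) - 40
Step 2: Divide by (z + 8)^5: f(z) = -40(z + 8)^(-5) + 4(z + 8)^(-4)
Step 3: This finite sum is the Laurent series of f about z = -8.
Step 4: Coefficient of (z + 8)^(-4) = coefficient of (z + 8) in the re-centred numerator = 4

4


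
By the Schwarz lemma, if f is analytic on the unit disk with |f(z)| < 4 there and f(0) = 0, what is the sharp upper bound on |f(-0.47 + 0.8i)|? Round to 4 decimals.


Step 1: g = f/4 maps D -> D with g(0) = 0, so by the Schwarz lemma |g(z)| <= |z|, i.e. |f(z)| <= 4|z|; this is sharp (f(z) = 4z).
Step 2: |z0|^2 = (-0.47)^2 + 0.8^2 = 0.8609
Step 3: |z0| = sqrt(0.8609) = 0.927847
Step 4: Best bound = 4 * |z0| = 4 * 0.927847 = 3.7114

3.7114


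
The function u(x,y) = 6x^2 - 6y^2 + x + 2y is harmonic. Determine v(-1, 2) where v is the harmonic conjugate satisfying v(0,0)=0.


Step 1: v_x = -u_y = 12y - 2
Step 2: v_y = u_x = 12x + 1
Step 3: v = 12xy - 2x + y + C
Step 4: v(0,0) = 0 => C = 0
Step 5: v(-1, 2) = -20

-20


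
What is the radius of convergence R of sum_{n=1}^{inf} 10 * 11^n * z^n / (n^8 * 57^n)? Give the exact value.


Step 1: General term a_n = 10 * 11^n / (n^8 * 57^n)
Step 2: By the root test, |a_n|^(1/n) = 10^(1/n) * 11 / (n^(8/n) * 57) -> 11/57 as n -> infinity (since 10^(1/n) -> 1 and n^(8/n) -> 1)
Step 3: R = 1/lim|a_n|^(1/n) = 57/11

57/11


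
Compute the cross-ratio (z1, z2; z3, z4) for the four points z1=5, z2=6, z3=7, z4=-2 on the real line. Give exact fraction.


Step 1: (z1-z3)(z2-z4) = (-2) * 8 = -16
Step 2: (z1-z4)(z2-z3) = 7 * (-1) = -7
Step 3: Cross-ratio = 16/7 = 16/7

16/7


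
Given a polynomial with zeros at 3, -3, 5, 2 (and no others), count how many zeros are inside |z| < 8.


Step 1: Check each root:
  z = 3: |3| = 3 < 8
  z = -3: |-3| = 3 < 8
  z = 5: |5| = 5 < 8
  z = 2: |2| = 2 < 8
Step 2: Count = 4

4


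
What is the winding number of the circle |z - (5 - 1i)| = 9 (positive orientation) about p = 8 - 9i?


Step 1: Center c = (5, -1), radius = 9
Step 2: |p - c|^2 = 3^2 + (-8)^2 = 73
Step 3: r^2 = 81
Step 4: |p-c| < r so winding number = 1

1


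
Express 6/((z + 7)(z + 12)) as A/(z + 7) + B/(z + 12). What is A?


Step 1: Multiply both sides by (z + 7) and set z = -7
Step 2: A = 6 / (-7 + 12)
Step 3: A = 6 / 5
Step 4: A = 6/5

6/5


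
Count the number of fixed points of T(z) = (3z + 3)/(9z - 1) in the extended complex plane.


Step 1: Fixed points satisfy T(z) = z
Step 2: 9z^2 - 4z - 3 = 0
Step 3: Discriminant = (-4)^2 - 4*9*(-3) = 124
Step 4: Number of fixed points = 2

2


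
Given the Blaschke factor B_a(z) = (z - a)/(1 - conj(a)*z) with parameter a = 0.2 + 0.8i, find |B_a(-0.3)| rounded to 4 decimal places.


Step 1: Numerator z0 - a = -0.3 - (0.2 + 0.8i) = -0.5 - 0.8i
Step 2: Denominator 1 - conj(a)*z0 = 1 - (0.2 - 0.8i)*(-0.3) = 1.06 - 0.24i
Step 3: |z0 - a|^2 = (-0.5)^2 + (-0.8)^2 = 0.89; |1 - conj(a)*z0|^2 = 1.06^2 + (-0.24)^2 = 1.1812
Step 4: |B_a(-0.3)| = sqrt(0.89 / 1.1812) = sqrt(0.753471)
Step 5: = 0.868

0.868


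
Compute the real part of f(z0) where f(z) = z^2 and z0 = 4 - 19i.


Step 1: z0 = 4 - 19i
Step 2: z0^2 = 4^2 - (-19)^2 - 152i
Step 3: real part = 16 - 361 = -345

-345


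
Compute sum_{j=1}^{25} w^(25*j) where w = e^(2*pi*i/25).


Step 1: The sum sum_{j=1}^{n} w^(k*j) equals n if n | k, else 0.
Step 2: Here n = 25, k = 25
Step 3: Does n divide k? 25 | 25 -> True
Step 4: Sum = 25

25


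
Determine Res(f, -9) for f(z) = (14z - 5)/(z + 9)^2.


Step 1: Pole of order 2 at z = -9
Step 2: Res = lim d/dz [(z + 9)^2 * f(z)] as z -> -9
Step 3: (z + 9)^2 * f(z) = 14z - 5
Step 4: d/dz[14z - 5] = 14

14


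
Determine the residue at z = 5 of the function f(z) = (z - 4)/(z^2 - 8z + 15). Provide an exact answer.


Step 1: Q(z) = z^2 - 8z + 15 = (z - 5)(z - 3)
Step 2: Q'(z) = 2z - 8
Step 3: Q'(5) = 2, P(5) = 1
Step 4: Res = P(5)/Q'(5) = 1/2 = 1/2

1/2


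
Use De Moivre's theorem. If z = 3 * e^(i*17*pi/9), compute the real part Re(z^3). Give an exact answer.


Step 1: By De Moivre's theorem, z^3 = 3^3 * e^(i*3*17*pi/9) = 27 * (cos(17*pi/3) + i*sin(17*pi/3))
Step 2: |z|^3 = 3^3 = 27
Step 3: Reduce the angle mod 2*pi: 17*pi/3 - 4*pi = 5*pi/3
Step 4: cos(5*pi/3) = 1/2
Step 5: Re(z^3) = 27 * 1/2 = 27/2

27/2


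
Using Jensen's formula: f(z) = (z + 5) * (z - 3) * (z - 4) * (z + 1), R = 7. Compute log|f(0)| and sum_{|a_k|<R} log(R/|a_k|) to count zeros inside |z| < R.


Jensen's formula: (1/2pi)*integral log|f(Re^it)|dt = log|f(0)| + sum_{|a_k|<R} log(R/|a_k|)
Step 1: f(0) = 5 * (-3) * (-4) * 1 = 60
Step 2: log|f(0)| = log|-5| + log|3| + log|4| + log|-1| = 4.0943
Step 3: Zeros inside |z| < 7: -5, 3, 4, -1
Step 4: Jensen sum = log(7/5) + log(7/3) + log(7/4) + log(7/1) = 3.6893
Step 5: n(R) = number of terms in the Jensen sum = count of zeros inside |z| < 7 = 4

4


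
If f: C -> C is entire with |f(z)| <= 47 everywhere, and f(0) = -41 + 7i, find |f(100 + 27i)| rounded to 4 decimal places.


Step 1: By Liouville's theorem, a bounded entire function is constant.
Step 2: f(z) = f(0) = -41 + 7i for all z.
Step 3: |f(w)| = |-41 + 7i| = sqrt(1681 + 49)
Step 4: = 41.5933

41.5933


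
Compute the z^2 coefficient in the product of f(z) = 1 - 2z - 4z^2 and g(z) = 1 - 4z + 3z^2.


Step 1: z^2 term in f*g comes from: (1)*(3z^2) + (-2z)*(-4z) + (-4z^2)*(1)
Step 2: = 3 + 8 - 4
Step 3: = 7

7


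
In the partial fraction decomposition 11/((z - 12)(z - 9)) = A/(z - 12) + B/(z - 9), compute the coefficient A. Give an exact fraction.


Step 1: Multiply both sides by (z - 12) and set z = 12
Step 2: A = 11 / (12 - 9)
Step 3: A = 11 / 3
Step 4: A = 11/3

11/3


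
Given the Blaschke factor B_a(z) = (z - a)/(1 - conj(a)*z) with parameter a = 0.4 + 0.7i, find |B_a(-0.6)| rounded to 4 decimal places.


Step 1: Numerator z0 - a = -0.6 - (0.4 + 0.7i) = -1 - 0.7i
Step 2: Denominator 1 - conj(a)*z0 = 1 - (0.4 - 0.7i)*(-0.6) = 1.24 - 0.42i
Step 3: |z0 - a|^2 = (-1)^2 + (-0.7)^2 = 1.49; |1 - conj(a)*z0|^2 = 1.24^2 + (-0.42)^2 = 1.714
Step 4: |B_a(-0.6)| = sqrt(1.49 / 1.714) = sqrt(0.869312)
Step 5: = 0.9324

0.9324


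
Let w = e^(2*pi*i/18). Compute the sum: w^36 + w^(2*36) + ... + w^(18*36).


Step 1: The sum sum_{j=1}^{n} w^(k*j) equals n if n | k, else 0.
Step 2: Here n = 18, k = 36
Step 3: Does n divide k? 18 | 36 -> True
Step 4: Sum = 18

18


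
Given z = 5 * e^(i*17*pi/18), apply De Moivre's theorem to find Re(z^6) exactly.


Step 1: By De Moivre's theorem, z^6 = 5^6 * e^(i*6*17*pi/18) = 15625 * (cos(17*pi/3) + i*sin(17*pi/3))
Step 2: |z|^6 = 5^6 = 15625
Step 3: Reduce the angle mod 2*pi: 17*pi/3 - 4*pi = 5*pi/3
Step 4: cos(5*pi/3) = 1/2
Step 5: Re(z^6) = 15625 * 1/2 = 15625/2

15625/2


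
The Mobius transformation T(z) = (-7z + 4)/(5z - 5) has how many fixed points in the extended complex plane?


Step 1: Fixed points satisfy T(z) = z
Step 2: 5z^2 + 2z - 4 = 0
Step 3: Discriminant = 2^2 - 4*5*(-4) = 84
Step 4: Number of fixed points = 2

2


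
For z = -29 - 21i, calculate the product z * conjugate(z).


Step 1: conj(z) = -29 + 21i
Step 2: z * conj(z) = (-29)^2 + (-21)^2
Step 3: = 841 + 441 = 1282

1282


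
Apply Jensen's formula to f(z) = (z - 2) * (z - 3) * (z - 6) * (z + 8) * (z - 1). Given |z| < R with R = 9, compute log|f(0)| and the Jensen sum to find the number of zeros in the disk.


Jensen's formula: (1/2pi)*integral log|f(Re^it)|dt = log|f(0)| + sum_{|a_k|<R} log(R/|a_k|)
Step 1: f(0) = (-2) * (-3) * (-6) * 8 * (-1) = 288
Step 2: log|f(0)| = log|2| + log|3| + log|6| + log|-8| + log|1| = 5.663
Step 3: Zeros inside |z| < 9: 2, 3, 6, -8, 1
Step 4: Jensen sum = log(9/2) + log(9/3) + log(9/6) + log(9/8) + log(9/1) = 5.3232
Step 5: n(R) = number of terms in the Jensen sum = count of zeros inside |z| < 9 = 5

5


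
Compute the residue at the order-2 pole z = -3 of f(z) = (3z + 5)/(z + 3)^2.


Step 1: Pole of order 2 at z = -3
Step 2: Res = lim d/dz [(z + 3)^2 * f(z)] as z -> -3
Step 3: (z + 3)^2 * f(z) = 3z + 5
Step 4: d/dz[3z + 5] = 3

3


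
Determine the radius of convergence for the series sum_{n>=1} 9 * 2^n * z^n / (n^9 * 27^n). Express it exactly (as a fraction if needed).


Step 1: General term a_n = 9 * 2^n / (n^9 * 27^n)
Step 2: By the root test, |a_n|^(1/n) = 9^(1/n) * 2 / (n^(9/n) * 27) -> 2/27 as n -> infinity (since 9^(1/n) -> 1 and n^(9/n) -> 1)
Step 3: R = 1/lim|a_n|^(1/n) = 27/2

27/2


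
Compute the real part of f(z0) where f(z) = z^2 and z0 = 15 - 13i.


Step 1: z0 = 15 - 13i
Step 2: z0^2 = 15^2 - (-13)^2 - 390i
Step 3: real part = 225 - 169 = 56

56


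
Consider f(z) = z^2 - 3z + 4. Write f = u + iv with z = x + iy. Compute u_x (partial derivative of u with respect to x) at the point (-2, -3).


Step 1: f(z) = (x+iy)^2 - 3(x+iy) + 4
Step 2: u = (x^2 - y^2) - 3x + 4
Step 3: u_x = 2x - 3
Step 4: At (-2, -3): u_x = -4 - 3 = -7

-7


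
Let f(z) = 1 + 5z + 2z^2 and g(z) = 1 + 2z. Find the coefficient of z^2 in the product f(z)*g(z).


Step 1: z^2 term in f*g comes from: (1)*(0) + (5z)*(2z) + (2z^2)*(1)
Step 2: = 0 + 10 + 2
Step 3: = 12

12


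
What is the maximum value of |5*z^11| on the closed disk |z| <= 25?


Step 1: On |z| = 25, |f(z)| = 5 * |z|^11 = 5 * 25^11
Step 2: By maximum modulus principle, maximum is on boundary.
Step 3: Maximum = 5 * 2384185791015625 = 11920928955078125

11920928955078125


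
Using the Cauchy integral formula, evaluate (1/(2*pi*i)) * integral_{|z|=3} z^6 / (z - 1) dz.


Step 1: f(z) = z^6, a = 1 is inside |z| = 3
Step 2: By Cauchy integral formula: (1/(2pi*i)) * integral = f(a)
Step 3: f(1) = 1^6 = 1

1


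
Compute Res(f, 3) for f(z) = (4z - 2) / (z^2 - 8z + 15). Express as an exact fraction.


Step 1: Q(z) = z^2 - 8z + 15 = (z - 3)(z - 5)
Step 2: Q'(z) = 2z - 8
Step 3: Q'(3) = -2, P(3) = 10
Step 4: Res = P(3)/Q'(3) = 10/(-2) = -5

-5


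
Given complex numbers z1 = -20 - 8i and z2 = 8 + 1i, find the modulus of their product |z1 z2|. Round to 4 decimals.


Step 1: |z1| = sqrt((-20)^2 + (-8)^2) = sqrt(464)
Step 2: |z2| = sqrt(8^2 + 1^2) = sqrt(65)
Step 3: |z1*z2| = |z1|*|z2| = sqrt(464) * sqrt(65) = sqrt(464 * 65) = sqrt(30160)
Step 4: = 173.6663

173.6663


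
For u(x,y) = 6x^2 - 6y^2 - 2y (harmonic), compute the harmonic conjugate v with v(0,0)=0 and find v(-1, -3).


Step 1: v_x = -u_y = 12y + 2
Step 2: v_y = u_x = 12x + 0
Step 3: v = 12xy + 2x + C
Step 4: v(0,0) = 0 => C = 0
Step 5: v(-1, -3) = 34

34


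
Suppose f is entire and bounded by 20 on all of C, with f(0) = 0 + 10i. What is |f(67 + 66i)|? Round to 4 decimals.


Step 1: By Liouville's theorem, a bounded entire function is constant.
Step 2: f(z) = f(0) = 0 + 10i for all z.
Step 3: |f(w)| = |0 + 10i| = sqrt(0 + 100)
Step 4: = 10.0

10.0


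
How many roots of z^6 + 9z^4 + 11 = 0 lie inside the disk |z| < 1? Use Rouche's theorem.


Step 1: On |z| = 1 the three terms have sizes |z^6| = 1^6 = 1, |9z^4| = 9*1^4 = 9, |11| = 11
Step 2: The dominant term is g(z) = 11; let h(z) = z^6 + 9z^4 so f = g + h
Step 3: On |z| = 1: |g| = 11 and |h| <= 1 + 9 = 10
Step 4: Since 11 > 10, |h| < |g| on |z| = 1, so by Rouche f has the same number of zeros as g inside |z| < 1
Step 5: g(z) = 11 is a nonzero constant with no zeros inside |z| < 1. Answer = 0

0


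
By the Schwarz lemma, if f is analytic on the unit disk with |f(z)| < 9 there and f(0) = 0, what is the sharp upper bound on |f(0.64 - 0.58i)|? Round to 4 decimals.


Step 1: g = f/9 maps D -> D with g(0) = 0, so by the Schwarz lemma |g(z)| <= |z|, i.e. |f(z)| <= 9|z|; this is sharp (f(z) = 9z).
Step 2: |z0|^2 = 0.64^2 + (-0.58)^2 = 0.746
Step 3: |z0| = sqrt(0.746) = 0.863713
Step 4: Best bound = 9 * |z0| = 9 * 0.863713 = 7.7734

7.7734


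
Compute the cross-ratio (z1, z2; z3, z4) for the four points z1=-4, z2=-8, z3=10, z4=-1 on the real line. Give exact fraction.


Step 1: (z1-z3)(z2-z4) = (-14) * (-7) = 98
Step 2: (z1-z4)(z2-z3) = (-3) * (-18) = 54
Step 3: Cross-ratio = 98/54 = 49/27

49/27


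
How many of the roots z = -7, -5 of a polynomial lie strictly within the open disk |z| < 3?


Step 1: Check each root:
  z = -7: |-7| = 7 >= 3
  z = -5: |-5| = 5 >= 3
Step 2: Count = 0

0


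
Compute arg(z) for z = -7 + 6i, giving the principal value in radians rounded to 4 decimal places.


Step 1: z = -7 + 6i
Step 2: arg(z) = atan2(6, -7)
Step 3: arg(z) = 2.433

2.433


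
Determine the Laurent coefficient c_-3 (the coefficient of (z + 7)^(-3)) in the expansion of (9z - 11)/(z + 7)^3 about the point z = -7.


Step 1: Write the numerator in powers of (z + 7): 9z - 11 = 9(z + 7) + (9*(-7) - 11) = 9(z + 7) - 74
Step 2: Divide by (z + 7)^3: f(z) = -74(z + 7)^(-3) + 9(z + 7)^(-2)
Step 3: This finite sum is the Laurent series of f about z = -7.
Step 4: Coefficient of (z + 7)^(-3) = 9*(-7) - 11 = -74

-74


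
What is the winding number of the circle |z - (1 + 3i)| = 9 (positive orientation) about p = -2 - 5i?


Step 1: Center c = (1, 3), radius = 9
Step 2: |p - c|^2 = (-3)^2 + (-8)^2 = 73
Step 3: r^2 = 81
Step 4: |p-c| < r so winding number = 1

1


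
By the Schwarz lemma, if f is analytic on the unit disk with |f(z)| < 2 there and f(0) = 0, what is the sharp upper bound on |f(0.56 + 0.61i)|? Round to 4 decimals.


Step 1: g = f/2 maps D -> D with g(0) = 0, so by the Schwarz lemma |g(z)| <= |z|, i.e. |f(z)| <= 2|z|; this is sharp (f(z) = 2z).
Step 2: |z0|^2 = 0.56^2 + 0.61^2 = 0.6857
Step 3: |z0| = sqrt(0.6857) = 0.82807
Step 4: Best bound = 2 * |z0| = 2 * 0.82807 = 1.6561

1.6561


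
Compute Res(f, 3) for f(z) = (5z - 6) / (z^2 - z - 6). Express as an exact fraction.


Step 1: Q(z) = z^2 - z - 6 = (z - 3)(z + 2)
Step 2: Q'(z) = 2z - 1
Step 3: Q'(3) = 5, P(3) = 9
Step 4: Res = P(3)/Q'(3) = 9/5 = 9/5

9/5


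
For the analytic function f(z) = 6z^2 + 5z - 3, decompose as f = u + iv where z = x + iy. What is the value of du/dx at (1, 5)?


Step 1: f(z) = 6(x+iy)^2 + 5(x+iy) - 3
Step 2: u = 6(x^2 - y^2) + 5x - 3
Step 3: u_x = 12x + 5
Step 4: At (1, 5): u_x = 12 + 5 = 17

17


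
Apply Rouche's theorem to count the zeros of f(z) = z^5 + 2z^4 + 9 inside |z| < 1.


Step 1: On |z| = 1 the three terms have sizes |z^5| = 1^5 = 1, |2z^4| = 2*1^4 = 2, |9| = 9
Step 2: The dominant term is g(z) = 9; let h(z) = z^5 + 2z^4 so f = g + h
Step 3: On |z| = 1: |g| = 9 and |h| <= 1 + 2 = 3
Step 4: Since 9 > 3, |h| < |g| on |z| = 1, so by Rouche f has the same number of zeros as g inside |z| < 1
Step 5: g(z) = 9 is a nonzero constant with no zeros inside |z| < 1. Answer = 0

0


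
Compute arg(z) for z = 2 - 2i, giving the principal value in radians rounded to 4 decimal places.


Step 1: z = 2 - 2i
Step 2: arg(z) = atan2(-2, 2)
Step 3: arg(z) = -0.7854

-0.7854


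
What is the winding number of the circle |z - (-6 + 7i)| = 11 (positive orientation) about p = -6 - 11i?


Step 1: Center c = (-6, 7), radius = 11
Step 2: |p - c|^2 = 0^2 + (-18)^2 = 324
Step 3: r^2 = 121
Step 4: |p-c| > r so winding number = 0

0


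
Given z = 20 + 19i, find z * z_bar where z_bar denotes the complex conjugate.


Step 1: conj(z) = 20 - 19i
Step 2: z * conj(z) = 20^2 + 19^2
Step 3: = 400 + 361 = 761

761


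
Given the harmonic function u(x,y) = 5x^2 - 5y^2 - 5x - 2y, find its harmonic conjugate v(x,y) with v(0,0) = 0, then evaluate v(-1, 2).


Step 1: v_x = -u_y = 10y + 2
Step 2: v_y = u_x = 10x - 5
Step 3: v = 10xy + 2x - 5y + C
Step 4: v(0,0) = 0 => C = 0
Step 5: v(-1, 2) = -32

-32


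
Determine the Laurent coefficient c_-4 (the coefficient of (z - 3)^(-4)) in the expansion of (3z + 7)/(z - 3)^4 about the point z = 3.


Step 1: Write the numerator in powers of (z - 3): 3z + 7 = 3(z - 3) + (3*3 + 7) = 3(z - 3) + 16
Step 2: Divide by (z - 3)^4: f(z) = 16(z - 3)^(-4) + 3(z - 3)^(-3)
Step 3: This finite sum is the Laurent series of f about z = 3.
Step 4: Coefficient of (z - 3)^(-4) = 3*3 + 7 = 16

16


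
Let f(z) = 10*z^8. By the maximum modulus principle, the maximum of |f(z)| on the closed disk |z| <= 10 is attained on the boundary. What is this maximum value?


Step 1: On |z| = 10, |f(z)| = 10 * |z|^8 = 10 * 10^8
Step 2: By maximum modulus principle, maximum is on boundary.
Step 3: Maximum = 10 * 100000000 = 1000000000

1000000000


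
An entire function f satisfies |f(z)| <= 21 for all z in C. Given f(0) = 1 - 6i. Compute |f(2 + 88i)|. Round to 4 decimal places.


Step 1: By Liouville's theorem, a bounded entire function is constant.
Step 2: f(z) = f(0) = 1 - 6i for all z.
Step 3: |f(w)| = |1 - 6i| = sqrt(1 + 36)
Step 4: = 6.0828

6.0828


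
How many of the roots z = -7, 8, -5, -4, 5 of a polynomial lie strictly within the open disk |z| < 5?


Step 1: Check each root:
  z = -7: |-7| = 7 >= 5
  z = 8: |8| = 8 >= 5
  z = -5: |-5| = 5 >= 5
  z = -4: |-4| = 4 < 5
  z = 5: |5| = 5 >= 5
Step 2: Count = 1

1


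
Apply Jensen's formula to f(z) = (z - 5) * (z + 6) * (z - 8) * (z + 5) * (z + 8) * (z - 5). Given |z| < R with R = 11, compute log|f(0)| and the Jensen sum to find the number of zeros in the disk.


Jensen's formula: (1/2pi)*integral log|f(Re^it)|dt = log|f(0)| + sum_{|a_k|<R} log(R/|a_k|)
Step 1: f(0) = (-5) * 6 * (-8) * 5 * 8 * (-5) = -48000
Step 2: log|f(0)| = log|5| + log|-6| + log|8| + log|-5| + log|-8| + log|5| = 10.779
Step 3: Zeros inside |z| < 11: 5, -6, 8, -5, -8, 5
Step 4: Jensen sum = log(11/5) + log(11/6) + log(11/8) + log(11/5) + log(11/8) + log(11/5) = 3.6084
Step 5: n(R) = number of terms in the Jensen sum = count of zeros inside |z| < 11 = 6

6


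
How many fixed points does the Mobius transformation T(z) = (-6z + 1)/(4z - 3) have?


Step 1: Fixed points satisfy T(z) = z
Step 2: 4z^2 + 3z - 1 = 0
Step 3: Discriminant = 3^2 - 4*4*(-1) = 25
Step 4: Number of fixed points = 2

2


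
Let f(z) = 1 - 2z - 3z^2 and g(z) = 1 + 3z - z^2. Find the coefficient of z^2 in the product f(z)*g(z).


Step 1: z^2 term in f*g comes from: (1)*(-z^2) + (-2z)*(3z) + (-3z^2)*(1)
Step 2: = -1 - 6 - 3
Step 3: = -10

-10


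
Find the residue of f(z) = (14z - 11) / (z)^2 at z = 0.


Step 1: Pole of order 2 at z = 0
Step 2: Res = lim d/dz [(z)^2 * f(z)] as z -> 0
Step 3: (z)^2 * f(z) = 14z - 11
Step 4: d/dz[14z - 11] = 14

14


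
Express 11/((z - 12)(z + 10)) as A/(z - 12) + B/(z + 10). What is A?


Step 1: Multiply both sides by (z - 12) and set z = 12
Step 2: A = 11 / (12 + 10)
Step 3: A = 11 / 22
Step 4: A = 1/2

1/2


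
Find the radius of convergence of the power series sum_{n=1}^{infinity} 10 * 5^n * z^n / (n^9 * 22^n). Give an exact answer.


Step 1: General term a_n = 10 * 5^n / (n^9 * 22^n)
Step 2: By the root test, |a_n|^(1/n) = 10^(1/n) * 5 / (n^(9/n) * 22) -> 5/22 as n -> infinity (since 10^(1/n) -> 1 and n^(9/n) -> 1)
Step 3: R = 1/lim|a_n|^(1/n) = 22/5

22/5


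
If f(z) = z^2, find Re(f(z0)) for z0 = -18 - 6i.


Step 1: z0 = -18 - 6i
Step 2: z0^2 = (-18)^2 - (-6)^2 + 216i
Step 3: real part = 324 - 36 = 288

288


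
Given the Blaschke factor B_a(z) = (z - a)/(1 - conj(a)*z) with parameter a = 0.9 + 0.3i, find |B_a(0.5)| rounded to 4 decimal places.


Step 1: Numerator z0 - a = 0.5 - (0.9 + 0.3i) = -0.4 - 0.3i
Step 2: Denominator 1 - conj(a)*z0 = 1 - (0.9 - 0.3i)*0.5 = 0.55 + 0.15i
Step 3: |z0 - a|^2 = (-0.4)^2 + (-0.3)^2 = 0.25; |1 - conj(a)*z0|^2 = 0.55^2 + 0.15^2 = 0.325
Step 4: |B_a(0.5)| = sqrt(0.25 / 0.325) = sqrt(0.769231)
Step 5: = 0.8771

0.8771


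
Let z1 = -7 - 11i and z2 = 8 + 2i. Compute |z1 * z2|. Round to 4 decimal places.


Step 1: |z1| = sqrt((-7)^2 + (-11)^2) = sqrt(170)
Step 2: |z2| = sqrt(8^2 + 2^2) = sqrt(68)
Step 3: |z1*z2| = |z1|*|z2| = sqrt(170) * sqrt(68) = sqrt(170 * 68) = sqrt(11560)
Step 4: = 107.5174

107.5174


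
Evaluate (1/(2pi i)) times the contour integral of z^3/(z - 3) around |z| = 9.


Step 1: f(z) = z^3, a = 3 is inside |z| = 9
Step 2: By Cauchy integral formula: (1/(2pi*i)) * integral = f(a)
Step 3: f(3) = 3^3 = 27

27


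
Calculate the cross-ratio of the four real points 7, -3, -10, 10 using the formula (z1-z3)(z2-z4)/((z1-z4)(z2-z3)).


Step 1: (z1-z3)(z2-z4) = 17 * (-13) = -221
Step 2: (z1-z4)(z2-z3) = (-3) * 7 = -21
Step 3: Cross-ratio = 221/21 = 221/21

221/21


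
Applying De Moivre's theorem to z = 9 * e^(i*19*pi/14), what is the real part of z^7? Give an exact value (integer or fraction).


Step 1: By De Moivre's theorem, z^7 = 9^7 * e^(i*7*19*pi/14) = 4782969 * (cos(19*pi/2) + i*sin(19*pi/2))
Step 2: |z|^7 = 9^7 = 4782969
Step 3: Reduce the angle mod 2*pi: 19*pi/2 - 8*pi = 3*pi/2
Step 4: cos(3*pi/2) = 0
Step 5: Re(z^7) = 4782969 * 0 = 0

0


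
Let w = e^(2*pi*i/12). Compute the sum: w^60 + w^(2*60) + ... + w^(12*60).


Step 1: The sum sum_{j=1}^{n} w^(k*j) equals n if n | k, else 0.
Step 2: Here n = 12, k = 60
Step 3: Does n divide k? 12 | 60 -> True
Step 4: Sum = 12

12


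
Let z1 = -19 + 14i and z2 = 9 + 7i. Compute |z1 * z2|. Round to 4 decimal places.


Step 1: |z1| = sqrt((-19)^2 + 14^2) = sqrt(557)
Step 2: |z2| = sqrt(9^2 + 7^2) = sqrt(130)
Step 3: |z1*z2| = |z1|*|z2| = sqrt(557) * sqrt(130) = sqrt(557 * 130) = sqrt(72410)
Step 4: = 269.0911

269.0911


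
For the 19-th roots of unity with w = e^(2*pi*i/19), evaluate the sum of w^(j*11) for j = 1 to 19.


Step 1: The sum sum_{j=1}^{n} w^(k*j) equals n if n | k, else 0.
Step 2: Here n = 19, k = 11
Step 3: Does n divide k? 19 | 11 -> False
Step 4: Sum = 0

0


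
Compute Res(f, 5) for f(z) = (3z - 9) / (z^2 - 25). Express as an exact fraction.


Step 1: Q(z) = z^2 - 25 = (z - 5)(z + 5)
Step 2: Q'(z) = 2z
Step 3: Q'(5) = 10, P(5) = 6
Step 4: Res = P(5)/Q'(5) = 6/10 = 3/5

3/5


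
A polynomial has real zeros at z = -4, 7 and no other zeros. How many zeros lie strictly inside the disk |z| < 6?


Step 1: Check each root:
  z = -4: |-4| = 4 < 6
  z = 7: |7| = 7 >= 6
Step 2: Count = 1

1


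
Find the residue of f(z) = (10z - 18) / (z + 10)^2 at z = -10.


Step 1: Pole of order 2 at z = -10
Step 2: Res = lim d/dz [(z + 10)^2 * f(z)] as z -> -10
Step 3: (z + 10)^2 * f(z) = 10z - 18
Step 4: d/dz[10z - 18] = 10

10


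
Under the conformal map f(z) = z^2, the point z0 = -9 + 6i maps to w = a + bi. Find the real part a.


Step 1: z0 = -9 + 6i
Step 2: z0^2 = (-9)^2 - 6^2 - 108i
Step 3: real part = 81 - 36 = 45

45


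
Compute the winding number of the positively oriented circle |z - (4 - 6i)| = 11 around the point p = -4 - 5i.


Step 1: Center c = (4, -6), radius = 11
Step 2: |p - c|^2 = (-8)^2 + 1^2 = 65
Step 3: r^2 = 121
Step 4: |p-c| < r so winding number = 1

1


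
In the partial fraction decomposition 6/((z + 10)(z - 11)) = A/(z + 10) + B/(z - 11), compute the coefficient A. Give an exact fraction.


Step 1: Multiply both sides by (z + 10) and set z = -10
Step 2: A = 6 / (-10 - 11)
Step 3: A = 6 / (-21)
Step 4: A = -2/7

-2/7


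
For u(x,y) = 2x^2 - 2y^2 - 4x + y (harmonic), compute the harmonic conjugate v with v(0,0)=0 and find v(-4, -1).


Step 1: v_x = -u_y = 4y - 1
Step 2: v_y = u_x = 4x - 4
Step 3: v = 4xy - x - 4y + C
Step 4: v(0,0) = 0 => C = 0
Step 5: v(-4, -1) = 24

24


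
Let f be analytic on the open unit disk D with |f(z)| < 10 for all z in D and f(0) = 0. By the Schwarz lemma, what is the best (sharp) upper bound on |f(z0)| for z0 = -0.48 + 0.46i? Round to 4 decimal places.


Step 1: g = f/10 maps D -> D with g(0) = 0, so by the Schwarz lemma |g(z)| <= |z|, i.e. |f(z)| <= 10|z|; this is sharp (f(z) = 10z).
Step 2: |z0|^2 = (-0.48)^2 + 0.46^2 = 0.442
Step 3: |z0| = sqrt(0.442) = 0.664831
Step 4: Best bound = 10 * |z0| = 10 * 0.664831 = 6.6483

6.6483


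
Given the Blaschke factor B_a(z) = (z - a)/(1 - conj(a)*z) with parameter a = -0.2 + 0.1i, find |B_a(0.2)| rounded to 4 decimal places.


Step 1: Numerator z0 - a = 0.2 - (-0.2 + 0.1i) = 0.4 - 0.1i
Step 2: Denominator 1 - conj(a)*z0 = 1 - (-0.2 - 0.1i)*0.2 = 1.04 + 0.02i
Step 3: |z0 - a|^2 = 0.4^2 + (-0.1)^2 = 0.17; |1 - conj(a)*z0|^2 = 1.04^2 + 0.02^2 = 1.082
Step 4: |B_a(0.2)| = sqrt(0.17 / 1.082) = sqrt(0.157116)
Step 5: = 0.3964

0.3964


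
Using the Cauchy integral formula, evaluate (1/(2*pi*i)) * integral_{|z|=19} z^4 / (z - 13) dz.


Step 1: f(z) = z^4, a = 13 is inside |z| = 19
Step 2: By Cauchy integral formula: (1/(2pi*i)) * integral = f(a)
Step 3: f(13) = 13^4 = 28561

28561


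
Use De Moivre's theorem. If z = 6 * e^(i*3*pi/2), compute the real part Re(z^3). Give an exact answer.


Step 1: By De Moivre's theorem, z^3 = 6^3 * e^(i*3*3*pi/2) = 216 * (cos(9*pi/2) + i*sin(9*pi/2))
Step 2: |z|^3 = 6^3 = 216
Step 3: Reduce the angle mod 2*pi: 9*pi/2 - 4*pi = pi/2
Step 4: cos(pi/2) = 0
Step 5: Re(z^3) = 216 * 0 = 0

0


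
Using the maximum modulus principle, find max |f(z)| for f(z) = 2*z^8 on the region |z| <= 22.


Step 1: On |z| = 22, |f(z)| = 2 * |z|^8 = 2 * 22^8
Step 2: By maximum modulus principle, maximum is on boundary.
Step 3: Maximum = 2 * 54875873536 = 109751747072

109751747072


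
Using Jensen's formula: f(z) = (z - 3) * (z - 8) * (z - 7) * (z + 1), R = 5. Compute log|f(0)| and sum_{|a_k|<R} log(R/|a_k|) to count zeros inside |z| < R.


Jensen's formula: (1/2pi)*integral log|f(Re^it)|dt = log|f(0)| + sum_{|a_k|<R} log(R/|a_k|)
Step 1: f(0) = (-3) * (-8) * (-7) * 1 = -168
Step 2: log|f(0)| = log|3| + log|8| + log|7| + log|-1| = 5.124
Step 3: Zeros inside |z| < 5: 3, -1
Step 4: Jensen sum = log(5/3) + log(5/1) = 2.1203
Step 5: n(R) = number of terms in the Jensen sum = count of zeros inside |z| < 5 = 2

2


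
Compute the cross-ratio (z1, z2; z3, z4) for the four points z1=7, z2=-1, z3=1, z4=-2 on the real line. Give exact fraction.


Step 1: (z1-z3)(z2-z4) = 6 * 1 = 6
Step 2: (z1-z4)(z2-z3) = 9 * (-2) = -18
Step 3: Cross-ratio = -6/18 = -1/3

-1/3


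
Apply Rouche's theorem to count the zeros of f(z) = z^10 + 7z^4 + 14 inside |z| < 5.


Step 1: On |z| = 5 the three terms have sizes |z^10| = 5^10 = 9765625, |7z^4| = 7*5^4 = 4375, |14| = 14
Step 2: The dominant term is g(z) = z^10; let h(z) = 7z^4 + 14 so f = g + h
Step 3: On |z| = 5: |g| = 9765625 and |h| <= 4375 + 14 = 4389
Step 4: Since 9765625 > 4389, |h| < |g| on |z| = 5, so by Rouche f has the same number of zeros as g inside |z| < 5
Step 5: g(z) = z^10 has 10 zeros (all at the origin) inside |z| < 5. Answer = 10

10


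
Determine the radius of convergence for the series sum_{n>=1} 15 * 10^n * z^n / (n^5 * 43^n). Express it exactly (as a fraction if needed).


Step 1: General term a_n = 15 * 10^n / (n^5 * 43^n)
Step 2: By the root test, |a_n|^(1/n) = 15^(1/n) * 10 / (n^(5/n) * 43) -> 10/43 as n -> infinity (since 15^(1/n) -> 1 and n^(5/n) -> 1)
Step 3: R = 1/lim|a_n|^(1/n) = 43/10

43/10


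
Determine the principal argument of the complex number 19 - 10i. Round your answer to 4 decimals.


Step 1: z = 19 - 10i
Step 2: arg(z) = atan2(-10, 19)
Step 3: arg(z) = -0.4845

-0.4845


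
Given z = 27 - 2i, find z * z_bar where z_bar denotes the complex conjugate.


Step 1: conj(z) = 27 + 2i
Step 2: z * conj(z) = 27^2 + (-2)^2
Step 3: = 729 + 4 = 733

733


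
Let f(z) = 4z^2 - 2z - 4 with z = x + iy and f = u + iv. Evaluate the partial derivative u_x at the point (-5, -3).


Step 1: f(z) = 4(x+iy)^2 - 2(x+iy) - 4
Step 2: u = 4(x^2 - y^2) - 2x - 4
Step 3: u_x = 8x - 2
Step 4: At (-5, -3): u_x = -40 - 2 = -42

-42


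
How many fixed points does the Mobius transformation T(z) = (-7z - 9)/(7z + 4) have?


Step 1: Fixed points satisfy T(z) = z
Step 2: 7z^2 + 11z + 9 = 0
Step 3: Discriminant = 11^2 - 4*7*9 = -131
Step 4: Number of fixed points = 2

2


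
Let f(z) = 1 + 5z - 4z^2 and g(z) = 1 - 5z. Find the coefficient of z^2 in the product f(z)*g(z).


Step 1: z^2 term in f*g comes from: (1)*(0) + (5z)*(-5z) + (-4z^2)*(1)
Step 2: = 0 - 25 - 4
Step 3: = -29

-29


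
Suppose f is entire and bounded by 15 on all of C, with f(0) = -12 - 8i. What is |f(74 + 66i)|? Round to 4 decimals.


Step 1: By Liouville's theorem, a bounded entire function is constant.
Step 2: f(z) = f(0) = -12 - 8i for all z.
Step 3: |f(w)| = |-12 - 8i| = sqrt(144 + 64)
Step 4: = 14.4222

14.4222


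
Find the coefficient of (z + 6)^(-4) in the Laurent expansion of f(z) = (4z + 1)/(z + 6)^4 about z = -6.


Step 1: Write the numerator in powers of (z + 6): 4z + 1 = 4(z + 6) + (4*(-6) + 1) = 4(z + 6) - 23
Step 2: Divide by (z + 6)^4: f(z) = -23(z + 6)^(-4) + 4(z + 6)^(-3)
Step 3: This finite sum is the Laurent series of f about z = -6.
Step 4: Coefficient of (z + 6)^(-4) = 4*(-6) + 1 = -23

-23


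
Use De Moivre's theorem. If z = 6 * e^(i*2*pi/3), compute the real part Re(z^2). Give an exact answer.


Step 1: By De Moivre's theorem, z^2 = 6^2 * e^(i*2*2*pi/3) = 36 * (cos(4*pi/3) + i*sin(4*pi/3))
Step 2: |z|^2 = 6^2 = 36
Step 3: The angle 4*pi/3 already lies in [0, 2*pi)
Step 4: cos(4*pi/3) = -1/2
Step 5: Re(z^2) = 36 * (-1/2) = -18

-18


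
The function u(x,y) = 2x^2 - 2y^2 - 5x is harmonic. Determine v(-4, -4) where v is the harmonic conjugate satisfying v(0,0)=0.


Step 1: v_x = -u_y = 4y + 0
Step 2: v_y = u_x = 4x - 5
Step 3: v = 4xy - 5y + C
Step 4: v(0,0) = 0 => C = 0
Step 5: v(-4, -4) = 84

84


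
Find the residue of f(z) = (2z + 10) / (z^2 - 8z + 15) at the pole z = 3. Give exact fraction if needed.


Step 1: Q(z) = z^2 - 8z + 15 = (z - 3)(z - 5)
Step 2: Q'(z) = 2z - 8
Step 3: Q'(3) = -2, P(3) = 16
Step 4: Res = P(3)/Q'(3) = 16/(-2) = -8

-8


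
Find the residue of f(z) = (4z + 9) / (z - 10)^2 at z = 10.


Step 1: Pole of order 2 at z = 10
Step 2: Res = lim d/dz [(z - 10)^2 * f(z)] as z -> 10
Step 3: (z - 10)^2 * f(z) = 4z + 9
Step 4: d/dz[4z + 9] = 4

4


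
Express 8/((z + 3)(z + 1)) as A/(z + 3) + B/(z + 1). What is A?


Step 1: Multiply both sides by (z + 3) and set z = -3
Step 2: A = 8 / (-3 + 1)
Step 3: A = 8 / (-2)
Step 4: A = -4

-4


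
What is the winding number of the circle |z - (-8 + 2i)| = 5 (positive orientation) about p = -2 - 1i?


Step 1: Center c = (-8, 2), radius = 5
Step 2: |p - c|^2 = 6^2 + (-3)^2 = 45
Step 3: r^2 = 25
Step 4: |p-c| > r so winding number = 0

0


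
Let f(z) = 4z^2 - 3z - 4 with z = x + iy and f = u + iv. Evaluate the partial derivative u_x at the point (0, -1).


Step 1: f(z) = 4(x+iy)^2 - 3(x+iy) - 4
Step 2: u = 4(x^2 - y^2) - 3x - 4
Step 3: u_x = 8x - 3
Step 4: At (0, -1): u_x = 0 - 3 = -3

-3


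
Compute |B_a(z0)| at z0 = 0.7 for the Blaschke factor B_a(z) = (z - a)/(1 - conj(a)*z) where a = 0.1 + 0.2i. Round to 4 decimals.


Step 1: Numerator z0 - a = 0.7 - (0.1 + 0.2i) = 0.6 - 0.2i
Step 2: Denominator 1 - conj(a)*z0 = 1 - (0.1 - 0.2i)*0.7 = 0.93 + 0.14i
Step 3: |z0 - a|^2 = 0.6^2 + (-0.2)^2 = 0.4; |1 - conj(a)*z0|^2 = 0.93^2 + 0.14^2 = 0.8845
Step 4: |B_a(0.7)| = sqrt(0.4 / 0.8845) = sqrt(0.452233)
Step 5: = 0.6725

0.6725


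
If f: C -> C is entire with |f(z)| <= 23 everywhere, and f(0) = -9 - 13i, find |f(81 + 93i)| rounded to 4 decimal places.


Step 1: By Liouville's theorem, a bounded entire function is constant.
Step 2: f(z) = f(0) = -9 - 13i for all z.
Step 3: |f(w)| = |-9 - 13i| = sqrt(81 + 169)
Step 4: = 15.8114

15.8114


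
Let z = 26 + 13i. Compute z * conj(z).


Step 1: conj(z) = 26 - 13i
Step 2: z * conj(z) = 26^2 + 13^2
Step 3: = 676 + 169 = 845

845


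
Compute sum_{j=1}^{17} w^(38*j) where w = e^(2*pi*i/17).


Step 1: The sum sum_{j=1}^{n} w^(k*j) equals n if n | k, else 0.
Step 2: Here n = 17, k = 38
Step 3: Does n divide k? 17 | 38 -> False
Step 4: Sum = 0

0


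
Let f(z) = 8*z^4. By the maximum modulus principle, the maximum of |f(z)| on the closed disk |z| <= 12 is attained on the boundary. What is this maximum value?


Step 1: On |z| = 12, |f(z)| = 8 * |z|^4 = 8 * 12^4
Step 2: By maximum modulus principle, maximum is on boundary.
Step 3: Maximum = 8 * 20736 = 165888

165888


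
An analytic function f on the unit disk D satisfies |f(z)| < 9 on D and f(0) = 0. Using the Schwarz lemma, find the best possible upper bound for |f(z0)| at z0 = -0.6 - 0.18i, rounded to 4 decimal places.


Step 1: g = f/9 maps D -> D with g(0) = 0, so by the Schwarz lemma |g(z)| <= |z|, i.e. |f(z)| <= 9|z|; this is sharp (f(z) = 9z).
Step 2: |z0|^2 = (-0.6)^2 + (-0.18)^2 = 0.3924
Step 3: |z0| = sqrt(0.3924) = 0.626418
Step 4: Best bound = 9 * |z0| = 9 * 0.626418 = 5.6378

5.6378


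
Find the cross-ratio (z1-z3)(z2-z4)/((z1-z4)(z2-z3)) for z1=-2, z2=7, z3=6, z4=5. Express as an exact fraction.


Step 1: (z1-z3)(z2-z4) = (-8) * 2 = -16
Step 2: (z1-z4)(z2-z3) = (-7) * 1 = -7
Step 3: Cross-ratio = 16/7 = 16/7

16/7


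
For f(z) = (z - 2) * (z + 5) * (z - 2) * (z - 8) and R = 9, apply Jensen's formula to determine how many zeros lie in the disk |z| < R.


Jensen's formula: (1/2pi)*integral log|f(Re^it)|dt = log|f(0)| + sum_{|a_k|<R} log(R/|a_k|)
Step 1: f(0) = (-2) * 5 * (-2) * (-8) = -160
Step 2: log|f(0)| = log|2| + log|-5| + log|2| + log|8| = 5.0752
Step 3: Zeros inside |z| < 9: 2, -5, 2, 8
Step 4: Jensen sum = log(9/2) + log(9/5) + log(9/2) + log(9/8) = 3.7137
Step 5: n(R) = number of terms in the Jensen sum = count of zeros inside |z| < 9 = 4

4


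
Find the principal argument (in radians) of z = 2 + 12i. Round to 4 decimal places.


Step 1: z = 2 + 12i
Step 2: arg(z) = atan2(12, 2)
Step 3: arg(z) = 1.4056

1.4056


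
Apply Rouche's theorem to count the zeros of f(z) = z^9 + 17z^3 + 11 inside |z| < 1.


Step 1: On |z| = 1 the three terms have sizes |z^9| = 1^9 = 1, |17z^3| = 17*1^3 = 17, |11| = 11
Step 2: The dominant term is g(z) = 17z^3; let h(z) = z^9 + 11 so f = g + h
Step 3: On |z| = 1: |g| = 17 and |h| <= 1 + 11 = 12
Step 4: Since 17 > 12, |h| < |g| on |z| = 1, so by Rouche f has the same number of zeros as g inside |z| < 1
Step 5: g(z) = 17z^3 has 3 zeros (at the origin, multiplicity 3) inside |z| < 1. Answer = 3

3


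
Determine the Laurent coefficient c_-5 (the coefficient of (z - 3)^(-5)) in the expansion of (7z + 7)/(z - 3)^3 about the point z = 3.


Step 1: Write the numerator in powers of (z - 3): 7z + 7 = 7(z - 3) + (7*3 + 7) = 7(z - 3) + 28
Step 2: Divide by (z - 3)^3: f(z) = 28(z - 3)^(-3) + 7(z - 3)^(-2)
Step 3: This finite sum is the Laurent series of f about z = 3.
Step 4: Only the powers -3 and -2 appear, so the coefficient of (z - 3)^(-5) = 0

0


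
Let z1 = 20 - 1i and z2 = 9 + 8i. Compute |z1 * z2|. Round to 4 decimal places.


Step 1: |z1| = sqrt(20^2 + (-1)^2) = sqrt(401)
Step 2: |z2| = sqrt(9^2 + 8^2) = sqrt(145)
Step 3: |z1*z2| = |z1|*|z2| = sqrt(401) * sqrt(145) = sqrt(401 * 145) = sqrt(58145)
Step 4: = 241.1327

241.1327


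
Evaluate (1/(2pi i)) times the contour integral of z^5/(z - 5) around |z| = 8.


Step 1: f(z) = z^5, a = 5 is inside |z| = 8
Step 2: By Cauchy integral formula: (1/(2pi*i)) * integral = f(a)
Step 3: f(5) = 5^5 = 3125

3125


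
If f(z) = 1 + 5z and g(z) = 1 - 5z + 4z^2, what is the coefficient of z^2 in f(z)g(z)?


Step 1: z^2 term in f*g comes from: (1)*(4z^2) + (5z)*(-5z) + (0)*(1)
Step 2: = 4 - 25 + 0
Step 3: = -21

-21


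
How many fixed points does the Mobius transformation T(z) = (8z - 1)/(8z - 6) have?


Step 1: Fixed points satisfy T(z) = z
Step 2: 8z^2 - 14z + 1 = 0
Step 3: Discriminant = (-14)^2 - 4*8*1 = 164
Step 4: Number of fixed points = 2

2


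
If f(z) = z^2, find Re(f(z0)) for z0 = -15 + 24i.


Step 1: z0 = -15 + 24i
Step 2: z0^2 = (-15)^2 - 24^2 - 720i
Step 3: real part = 225 - 576 = -351

-351


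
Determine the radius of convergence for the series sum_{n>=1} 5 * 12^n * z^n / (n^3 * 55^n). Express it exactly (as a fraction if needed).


Step 1: General term a_n = 5 * 12^n / (n^3 * 55^n)
Step 2: By the root test, |a_n|^(1/n) = 5^(1/n) * 12 / (n^(3/n) * 55) -> 12/55 as n -> infinity (since 5^(1/n) -> 1 and n^(3/n) -> 1)
Step 3: R = 1/lim|a_n|^(1/n) = 55/12

55/12


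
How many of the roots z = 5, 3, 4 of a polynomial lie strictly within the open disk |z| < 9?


Step 1: Check each root:
  z = 5: |5| = 5 < 9
  z = 3: |3| = 3 < 9
  z = 4: |4| = 4 < 9
Step 2: Count = 3

3


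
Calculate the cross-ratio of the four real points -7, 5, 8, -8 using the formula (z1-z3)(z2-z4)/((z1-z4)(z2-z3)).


Step 1: (z1-z3)(z2-z4) = (-15) * 13 = -195
Step 2: (z1-z4)(z2-z3) = 1 * (-3) = -3
Step 3: Cross-ratio = 195/3 = 65

65


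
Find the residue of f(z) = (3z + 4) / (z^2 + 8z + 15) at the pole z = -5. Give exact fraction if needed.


Step 1: Q(z) = z^2 + 8z + 15 = (z + 5)(z + 3)
Step 2: Q'(z) = 2z + 8
Step 3: Q'(-5) = -2, P(-5) = -11
Step 4: Res = P(-5)/Q'(-5) = -11/(-2) = 11/2

11/2


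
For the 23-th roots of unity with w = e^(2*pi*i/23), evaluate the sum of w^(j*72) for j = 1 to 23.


Step 1: The sum sum_{j=1}^{n} w^(k*j) equals n if n | k, else 0.
Step 2: Here n = 23, k = 72
Step 3: Does n divide k? 23 | 72 -> False
Step 4: Sum = 0

0


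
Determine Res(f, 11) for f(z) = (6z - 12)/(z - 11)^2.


Step 1: Pole of order 2 at z = 11
Step 2: Res = lim d/dz [(z - 11)^2 * f(z)] as z -> 11
Step 3: (z - 11)^2 * f(z) = 6z - 12
Step 4: d/dz[6z - 12] = 6

6


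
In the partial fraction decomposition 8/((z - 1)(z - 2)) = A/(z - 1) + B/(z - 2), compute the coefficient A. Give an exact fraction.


Step 1: Multiply both sides by (z - 1) and set z = 1
Step 2: A = 8 / (1 - 2)
Step 3: A = 8 / (-1)
Step 4: A = -8

-8


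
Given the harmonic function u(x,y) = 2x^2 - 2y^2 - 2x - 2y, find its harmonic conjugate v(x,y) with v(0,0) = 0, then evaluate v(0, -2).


Step 1: v_x = -u_y = 4y + 2
Step 2: v_y = u_x = 4x - 2
Step 3: v = 4xy + 2x - 2y + C
Step 4: v(0,0) = 0 => C = 0
Step 5: v(0, -2) = 4

4


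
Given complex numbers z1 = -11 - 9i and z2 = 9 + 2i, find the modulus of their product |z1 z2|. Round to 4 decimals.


Step 1: |z1| = sqrt((-11)^2 + (-9)^2) = sqrt(202)
Step 2: |z2| = sqrt(9^2 + 2^2) = sqrt(85)
Step 3: |z1*z2| = |z1|*|z2| = sqrt(202) * sqrt(85) = sqrt(202 * 85) = sqrt(17170)
Step 4: = 131.0343

131.0343


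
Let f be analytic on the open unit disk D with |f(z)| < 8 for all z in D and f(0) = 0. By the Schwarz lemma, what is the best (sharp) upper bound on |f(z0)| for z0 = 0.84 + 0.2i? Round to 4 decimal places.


Step 1: g = f/8 maps D -> D with g(0) = 0, so by the Schwarz lemma |g(z)| <= |z|, i.e. |f(z)| <= 8|z|; this is sharp (f(z) = 8z).
Step 2: |z0|^2 = 0.84^2 + 0.2^2 = 0.7456
Step 3: |z0| = sqrt(0.7456) = 0.863481
Step 4: Best bound = 8 * |z0| = 8 * 0.863481 = 6.9079

6.9079
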